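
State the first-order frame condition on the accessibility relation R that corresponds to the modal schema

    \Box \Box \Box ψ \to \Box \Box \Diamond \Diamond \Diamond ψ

\forall x \forall z (x R^2 z \to \exists w (x R^3 w \wedge z R^3 w))

This is a Sahlqvist (Geach-type) schema ◇^0□^3ψ → □^2◇^3ψ.
First-order correspondent: \forall x \forall z (x R^2 z \to \exists w (x R^3 w \wedge z R^3 w)).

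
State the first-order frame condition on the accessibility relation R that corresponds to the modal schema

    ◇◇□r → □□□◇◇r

∀x ∀y ∀z ((xR²y ∧ xR³z) → ∃w (yRw ∧ zR²w))

This is a Sahlqvist (Geach-type) schema ◇^2□^1r → □^3◇^2r.
Minimal-valuation argument: fix x; take any y with xR^2y and any z with xR^3z. Set V(r) to the set of worlds R-reachable from y in exactly 1 step. Then □^1r holds at y, so the antecedent holds at x; validity forces ◇^2r at z, giving a w with zR^2w and yR^1w.
First-order correspondent: ∀x ∀y ∀z ((xR²y ∧ xR³z) → ∃w (yRw ∧ zR²w)).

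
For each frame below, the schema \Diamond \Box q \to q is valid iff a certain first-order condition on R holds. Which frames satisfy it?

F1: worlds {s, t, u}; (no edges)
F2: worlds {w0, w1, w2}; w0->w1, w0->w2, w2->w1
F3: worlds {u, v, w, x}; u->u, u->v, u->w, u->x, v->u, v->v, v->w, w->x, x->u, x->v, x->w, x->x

This is the axiom for symmetry; its first-order frame correspondent is \forall x \forall y (Rxy \to Ryx).
F1: holds.
F2: fails — Rw0w1 but not Rw1w0.
F3: fails — Ruw but not Rwu.
Valid on: F1.

F1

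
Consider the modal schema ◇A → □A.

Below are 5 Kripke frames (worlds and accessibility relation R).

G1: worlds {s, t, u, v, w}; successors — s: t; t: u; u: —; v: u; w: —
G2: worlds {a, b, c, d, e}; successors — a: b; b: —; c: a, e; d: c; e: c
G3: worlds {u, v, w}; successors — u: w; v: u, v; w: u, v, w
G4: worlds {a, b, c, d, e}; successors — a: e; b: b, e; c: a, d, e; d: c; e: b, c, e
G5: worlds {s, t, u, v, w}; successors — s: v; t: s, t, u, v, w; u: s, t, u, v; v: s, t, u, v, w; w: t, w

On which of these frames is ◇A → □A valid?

The schema corresponds to partial functionality: ∀x ∀y ∀z (Rxy ∧ Rxz → y = z).
G1: holds.
G2: fails — c sees both a and e.
G3: fails — v sees both u and v.
G4: fails — b sees both b and e.
G5: fails — t sees both s and t.

G1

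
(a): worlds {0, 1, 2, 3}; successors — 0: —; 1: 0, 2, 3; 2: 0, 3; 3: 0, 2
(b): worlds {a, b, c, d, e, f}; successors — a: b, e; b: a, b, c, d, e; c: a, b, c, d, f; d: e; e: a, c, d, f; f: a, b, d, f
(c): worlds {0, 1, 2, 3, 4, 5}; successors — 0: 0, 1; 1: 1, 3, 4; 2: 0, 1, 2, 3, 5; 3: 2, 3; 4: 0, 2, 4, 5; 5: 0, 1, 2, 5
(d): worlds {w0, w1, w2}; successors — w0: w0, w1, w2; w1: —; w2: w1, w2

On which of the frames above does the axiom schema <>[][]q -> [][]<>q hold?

The schema corresponds to a generalized confluence (Geach) condition: forall x forall y forall z ((xRy & x R^2 z) -> exists w (y R^2 w & zRw)).
(a): fails — 1R0, 1R²0 but no w with 0R²w and 0Rw.
(b): fails — bRd, bR²a but no w with dR²w and aRw.
(c): satisfies the condition.
(d): fails — w0Rw0, w0R²w1 but no w with w0R²w and w1Rw.
Valid on: (c).

(c)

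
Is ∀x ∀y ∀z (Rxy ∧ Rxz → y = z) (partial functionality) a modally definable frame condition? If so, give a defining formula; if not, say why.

Yes, by ◇r → □r

The condition is partial functionality. A defining modal formula is ◇r → □r.
Suppose ◇r→□r is valid. Take Rxy, Rxz and set V(r)={y}. Then ◇r at x, so □r at x, so r at z, i.e. z=y.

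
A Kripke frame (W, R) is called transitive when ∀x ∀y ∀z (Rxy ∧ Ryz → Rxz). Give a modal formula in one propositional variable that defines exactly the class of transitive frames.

□r → □□r

A defining formula is □r → □□r (the 4 axiom).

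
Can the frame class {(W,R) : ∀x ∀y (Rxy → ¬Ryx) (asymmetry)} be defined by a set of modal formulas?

No — not modally definable

Modal frame validity is preserved under surjective bounded morphisms.
The 4-cycle (worlds s,t,u,v with s→t→u→v→s) is asymmetric. Mapping every world to a single reflexive point • is a surjective bounded morphism, and the reflexive point is not asymmetric (R•• but asymmetry requires ¬R••).
So no modal formula (or set of formulas) defines exactly the asymmetric frames.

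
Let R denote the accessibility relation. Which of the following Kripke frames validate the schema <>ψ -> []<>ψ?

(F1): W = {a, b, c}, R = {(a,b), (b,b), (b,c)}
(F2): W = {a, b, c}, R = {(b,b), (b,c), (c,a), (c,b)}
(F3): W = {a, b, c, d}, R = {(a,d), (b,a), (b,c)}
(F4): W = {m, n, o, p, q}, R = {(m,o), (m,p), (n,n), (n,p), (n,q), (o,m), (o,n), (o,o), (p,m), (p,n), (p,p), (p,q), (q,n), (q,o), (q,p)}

This is the axiom for the Euclidean property; its first-order frame correspondent is forall x forall y forall z (Rxy & Rxz -> Ryz).
(F1): fails — Rbc and Rbc but not Rcc.
(F2): fails — Rbc and Rbc but not Rcc.
(F3): fails — Rad and Rad but not Rdd.
(F4): fails — Rmo and Rmp but not Rop.
Valid on no frame.

none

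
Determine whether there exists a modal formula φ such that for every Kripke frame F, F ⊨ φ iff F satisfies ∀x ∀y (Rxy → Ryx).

The condition is symmetry. A defining modal formula is p → □◇p.

Yes, by p → □◇p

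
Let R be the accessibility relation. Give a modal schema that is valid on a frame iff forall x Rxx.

□r → r

The condition is reflexivity. The T schema □r → r defines it.
Suppose □r→r is valid. At any x set V(r)={w : Rxw}. Then □r holds at x, so r holds at x, i.e. Rxx.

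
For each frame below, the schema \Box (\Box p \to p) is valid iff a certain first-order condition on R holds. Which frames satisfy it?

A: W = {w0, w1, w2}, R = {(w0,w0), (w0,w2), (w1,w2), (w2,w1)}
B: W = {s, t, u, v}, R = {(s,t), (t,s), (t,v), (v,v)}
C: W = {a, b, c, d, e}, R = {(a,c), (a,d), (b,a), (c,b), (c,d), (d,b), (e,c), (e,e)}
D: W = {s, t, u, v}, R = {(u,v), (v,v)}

D

This is the axiom for shift-reflexivity; its first-order frame correspondent is \forall x \forall y (Rxy \to Ryy).
A: fails — Rw1w2 but not Rw2w2.
B: fails — Rts but not Rss.
C: fails — Rcd but not Rdd.
D: satisfies the condition.
Valid on: D.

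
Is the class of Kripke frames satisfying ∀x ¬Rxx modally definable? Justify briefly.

Any modally definable frame class is closed under surjective bounded morphisms.
The 2-cycle (worlds w0,w1 with w0→w1→w0) is irreflexive, and the map sending every world to a single reflexive point • is a surjective bounded morphism (forth: every edge maps to (•,•); back: every world has a successor). So any modal formula valid on the 2-cycle is also valid on the reflexive point, which is not irreflexive.
So the class is not modally definable.

No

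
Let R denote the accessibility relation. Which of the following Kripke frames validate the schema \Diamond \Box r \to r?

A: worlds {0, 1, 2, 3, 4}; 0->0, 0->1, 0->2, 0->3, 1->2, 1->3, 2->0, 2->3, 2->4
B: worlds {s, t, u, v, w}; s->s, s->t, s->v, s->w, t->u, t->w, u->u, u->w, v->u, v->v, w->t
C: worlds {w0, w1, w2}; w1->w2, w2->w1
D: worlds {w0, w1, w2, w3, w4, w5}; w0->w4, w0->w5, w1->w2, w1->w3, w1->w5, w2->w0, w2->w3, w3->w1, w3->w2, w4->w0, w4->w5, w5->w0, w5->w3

This is the axiom for symmetry; its first-order frame correspondent is \forall x \forall y (Rxy \to Ryx).
A: fails — R12 but not R21.
B: fails — Ruw but not Rwu.
C: ✓.
D: fails — Rw1w5 but not Rw5w1.

C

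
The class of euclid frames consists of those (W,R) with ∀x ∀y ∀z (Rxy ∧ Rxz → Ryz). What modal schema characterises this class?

◇q → □◇q

A defining formula is ◇q → □◇q (the 5 axiom).
Suppose ◇q→□◇q is valid. Take Rxy, Rxz and set V(q)={y}. Then ◇q at x, so □◇q at x, so ◇q at z, so some w with Rzw has q; w=y, i.e. Rzy. By symmetry of the argument, Ryz.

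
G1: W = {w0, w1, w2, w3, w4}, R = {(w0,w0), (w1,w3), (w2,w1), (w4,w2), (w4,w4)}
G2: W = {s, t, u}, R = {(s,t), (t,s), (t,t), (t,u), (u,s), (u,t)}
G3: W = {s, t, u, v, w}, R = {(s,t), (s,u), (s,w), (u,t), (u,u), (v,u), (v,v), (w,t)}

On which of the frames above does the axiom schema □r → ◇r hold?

The schema corresponds to seriality: ∀x ∃y Rxy.
G1: fails — world w3 has no successor.
G2: ✓.
G3: fails — world t has no successor.

G2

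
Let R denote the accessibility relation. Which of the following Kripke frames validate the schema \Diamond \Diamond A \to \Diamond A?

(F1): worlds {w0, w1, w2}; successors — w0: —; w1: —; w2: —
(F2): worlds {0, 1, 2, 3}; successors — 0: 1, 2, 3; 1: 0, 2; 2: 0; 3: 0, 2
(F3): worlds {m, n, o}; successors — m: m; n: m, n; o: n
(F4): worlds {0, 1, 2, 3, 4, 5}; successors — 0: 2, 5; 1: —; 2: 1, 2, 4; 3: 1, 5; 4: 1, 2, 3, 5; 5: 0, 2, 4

(F1)

This is the axiom for transitivity; its first-order frame correspondent is \forall x \forall y \forall z (Rxy \wedge Ryz \to Rxz).
(F1): holds.
(F2): fails — R10 and R01 but not R11.
(F3): fails — Ron and Rnm but not Rom.
(F4): fails — R02 and R21 but not R01.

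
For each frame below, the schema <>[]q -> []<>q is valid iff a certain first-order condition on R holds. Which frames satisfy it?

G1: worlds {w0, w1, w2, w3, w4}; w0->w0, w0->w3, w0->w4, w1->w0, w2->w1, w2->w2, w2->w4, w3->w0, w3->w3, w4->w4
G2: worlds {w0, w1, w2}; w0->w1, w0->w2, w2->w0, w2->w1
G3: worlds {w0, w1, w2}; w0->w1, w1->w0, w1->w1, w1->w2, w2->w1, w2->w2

G3

Frame correspondent (Sahlqvist): forall x forall y forall z (Rxy & Rxz -> exists w (Ryw & Rzw)) — i.e. convergence.
G1: fails — Rw0w4 and Rw0w3 but w4 and w3 have no common successor.
G2: fails — Rw0w1 and Rw0w1 but w1 and w1 have no common successor.
G3: satisfies the condition.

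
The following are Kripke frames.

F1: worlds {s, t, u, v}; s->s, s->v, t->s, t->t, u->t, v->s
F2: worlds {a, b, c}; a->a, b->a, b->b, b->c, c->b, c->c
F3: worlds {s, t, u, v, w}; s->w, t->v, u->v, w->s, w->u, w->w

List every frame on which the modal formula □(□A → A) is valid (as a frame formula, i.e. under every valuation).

The schema corresponds to shift-reflexivity: ∀x ∀y (Rxy → Ryy).
F1: fails — Rsv but not Rvv.
F2: condition met.
F3: fails — Ruv but not Rvv.

F2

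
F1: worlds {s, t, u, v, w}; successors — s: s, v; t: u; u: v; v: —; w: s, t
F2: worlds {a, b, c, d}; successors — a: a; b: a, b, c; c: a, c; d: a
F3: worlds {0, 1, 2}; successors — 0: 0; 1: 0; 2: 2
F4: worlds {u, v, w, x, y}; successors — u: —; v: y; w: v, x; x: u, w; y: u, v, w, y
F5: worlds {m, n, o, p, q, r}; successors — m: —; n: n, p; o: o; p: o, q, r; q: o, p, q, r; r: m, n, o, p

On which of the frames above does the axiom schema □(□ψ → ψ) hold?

F2, F3

The schema corresponds to shift-reflexivity: ∀x ∀y (Rxy → Ryy).
F1: fails — Ruv but not Rvv.
F2: condition met.
F3: condition met.
F4: fails — Rxw but not Rww.
F5: fails — Rpr but not Rrr.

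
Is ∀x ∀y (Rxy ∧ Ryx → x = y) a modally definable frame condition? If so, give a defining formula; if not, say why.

Modal frame validity is preserved under surjective bounded morphisms.
The 6-cycle (worlds a,b,c,d,e,f with a→b→c→d→e→f→a) is antisymmetric. Sending even-indexed worlds to s and odd-indexed worlds to t is a surjective bounded morphism onto the two-world frame with s↔t, which is not antisymmetric.
Hence antisymmetry is not modally definable.

No — not modally definable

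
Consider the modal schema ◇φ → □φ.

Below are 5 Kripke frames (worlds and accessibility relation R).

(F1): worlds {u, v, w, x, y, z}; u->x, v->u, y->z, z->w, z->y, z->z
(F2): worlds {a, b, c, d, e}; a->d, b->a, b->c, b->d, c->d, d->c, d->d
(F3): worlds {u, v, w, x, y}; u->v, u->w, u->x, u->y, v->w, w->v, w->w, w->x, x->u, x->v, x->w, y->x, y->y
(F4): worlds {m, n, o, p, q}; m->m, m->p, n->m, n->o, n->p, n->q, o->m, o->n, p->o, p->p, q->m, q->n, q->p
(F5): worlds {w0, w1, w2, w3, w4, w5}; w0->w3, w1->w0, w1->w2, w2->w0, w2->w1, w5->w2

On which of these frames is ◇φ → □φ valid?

none

The schema corresponds to partial functionality: ∀x ∀y ∀z (Rxy ∧ Rxz → y = z).
(F1): fails — z sees both w and y.
(F2): fails — b sees both a and c.
(F3): fails — u sees both v and w.
(F4): fails — m sees both m and p.
(F5): fails — w1 sees both w0 and w2.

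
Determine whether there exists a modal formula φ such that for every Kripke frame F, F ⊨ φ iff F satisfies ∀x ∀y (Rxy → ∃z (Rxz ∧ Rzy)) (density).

Yes — defined by □□r → □r

Yes: it is density, defined by the C4 schema □□r → □r.
Suppose □□r→□r is valid. Take Rxy and set V(r)={w : xR²w}. Then □□r at x, so □r at x, so r at y, i.e. ∃z(Rxz∧Rzy).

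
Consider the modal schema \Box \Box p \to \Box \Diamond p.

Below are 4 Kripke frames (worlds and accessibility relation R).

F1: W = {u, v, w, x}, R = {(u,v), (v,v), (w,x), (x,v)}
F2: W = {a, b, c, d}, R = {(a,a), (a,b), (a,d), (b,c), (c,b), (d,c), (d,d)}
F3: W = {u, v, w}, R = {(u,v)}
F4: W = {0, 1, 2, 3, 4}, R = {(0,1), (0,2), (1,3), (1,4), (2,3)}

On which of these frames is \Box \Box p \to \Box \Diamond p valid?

This is the axiom for a generalized confluence (Geach) condition; its first-order frame correspondent is \forall x \forall z (xRz \to \exists w (x R^2 w \wedge zRw)).
F1: condition met.
F2: condition met.
F3: fails — uRv but no t with uR²t and vRt.
F4: fails — 1R3 but no w with 1R²w and 3Rw.
Valid on: F1, F2.

F1, F2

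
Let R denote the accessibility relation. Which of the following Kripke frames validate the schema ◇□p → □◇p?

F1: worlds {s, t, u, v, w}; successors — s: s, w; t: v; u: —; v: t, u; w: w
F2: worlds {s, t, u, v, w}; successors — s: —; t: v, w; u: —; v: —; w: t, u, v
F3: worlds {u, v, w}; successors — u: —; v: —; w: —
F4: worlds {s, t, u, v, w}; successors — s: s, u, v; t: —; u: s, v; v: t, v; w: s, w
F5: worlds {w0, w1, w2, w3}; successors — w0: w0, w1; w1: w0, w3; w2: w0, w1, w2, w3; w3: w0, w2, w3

The schema corresponds to convergence: ∀x ∀y ∀z (Rxy ∧ Rxz → ∃w (Ryw ∧ Rzw)).
F1: fails — Rvt and Rvu but t and u have no common successor.
F2: fails — Rtv and Rtv but v and v have no common successor.
F3: condition met.
F4: fails — Rvv and Rvt but v and t have no common successor.
F5: condition met.
Valid on: F3, F5.

F3, F5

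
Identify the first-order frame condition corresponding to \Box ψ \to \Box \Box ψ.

transitivity

Suppose □ψ→□□ψ is valid. Take Rxy, Ryz and set V(ψ)={w : Rxw}. Then □ψ at x, so □□ψ at x, so □ψ at y, so ψ at z, i.e. Rxz.
Conversely, on a frame with transitivity the schema holds at every world under every valuation.
So the correspondent is transitivity.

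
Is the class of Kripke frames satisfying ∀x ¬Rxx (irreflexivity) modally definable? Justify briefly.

Any modally definable frame class is closed under surjective bounded morphisms.
The 5-cycle (worlds s,t,u,v,w with s→t→u→v→w→s) is irreflexive, and the map sending every world to a single reflexive point • is a surjective bounded morphism (forth: every edge maps to (•,•); back: every world has a successor). So any modal formula valid on the 5-cycle is also valid on the reflexive point, which is not irreflexive.
So no modal formula (or set of formulas) defines exactly the irreflexive frames.

Not definable by any modal formula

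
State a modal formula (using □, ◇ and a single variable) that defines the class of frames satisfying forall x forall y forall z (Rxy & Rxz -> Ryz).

◇p → □◇p

The condition is the Euclidean property. The 5 schema ◇p → □◇p defines it.
Suppose ◇p→□◇p is valid. Take Rxy, Rxz and set V(p)={y}. Then ◇p at x, so □◇p at x, so ◇p at z, so some w with Rzw has p; w=y, i.e. Rzy. By symmetry of the argument, Ryz.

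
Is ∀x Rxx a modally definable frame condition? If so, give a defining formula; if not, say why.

This is a Sahlqvist condition; the T axiom □p → p defines it.

Definable; □p → p defines it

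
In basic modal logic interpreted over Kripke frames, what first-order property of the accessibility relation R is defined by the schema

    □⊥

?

emptiness of R: ∀x ∀y ¬Rxy

This is the Ver axiom.
Its frame correspondent is emptiness of R — ∀x ∀y ¬Rxy.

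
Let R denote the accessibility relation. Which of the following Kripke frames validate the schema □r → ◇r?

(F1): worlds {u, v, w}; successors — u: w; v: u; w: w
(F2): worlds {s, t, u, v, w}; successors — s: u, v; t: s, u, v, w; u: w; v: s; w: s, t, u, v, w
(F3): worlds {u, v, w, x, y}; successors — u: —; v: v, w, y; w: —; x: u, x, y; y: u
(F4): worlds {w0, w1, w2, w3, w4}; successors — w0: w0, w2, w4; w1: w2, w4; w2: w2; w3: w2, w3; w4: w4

Frame correspondent (Sahlqvist): ∀x ∃y Rxy — i.e. seriality.
(F1): satisfies the condition.
(F2): satisfies the condition.
(F3): fails — world u has no successor.
(F4): satisfies the condition.

(F1), (F2), (F4)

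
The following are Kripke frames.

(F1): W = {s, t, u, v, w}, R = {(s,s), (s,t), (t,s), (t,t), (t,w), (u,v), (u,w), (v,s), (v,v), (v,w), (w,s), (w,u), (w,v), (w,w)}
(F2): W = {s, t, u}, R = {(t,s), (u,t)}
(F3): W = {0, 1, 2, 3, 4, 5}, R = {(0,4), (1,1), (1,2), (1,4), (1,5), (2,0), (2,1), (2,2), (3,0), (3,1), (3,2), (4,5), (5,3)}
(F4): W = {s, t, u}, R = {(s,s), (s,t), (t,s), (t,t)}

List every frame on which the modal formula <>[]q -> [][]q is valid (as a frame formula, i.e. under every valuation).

The schema corresponds to a generalized confluence (Geach) condition: forall x forall y forall z ((xRy & x R^2 z) -> exists w (yRw & z = w)).
(F1): fails — sRs, sR²w but no w* with sRw* and w=w*.
(F2): ✓.
(F3): fails — 1R1, 1R²0 but no w with 1Rw and 0=w.
(F4): ✓.
Valid on: (F2), (F4).

(F2), (F4)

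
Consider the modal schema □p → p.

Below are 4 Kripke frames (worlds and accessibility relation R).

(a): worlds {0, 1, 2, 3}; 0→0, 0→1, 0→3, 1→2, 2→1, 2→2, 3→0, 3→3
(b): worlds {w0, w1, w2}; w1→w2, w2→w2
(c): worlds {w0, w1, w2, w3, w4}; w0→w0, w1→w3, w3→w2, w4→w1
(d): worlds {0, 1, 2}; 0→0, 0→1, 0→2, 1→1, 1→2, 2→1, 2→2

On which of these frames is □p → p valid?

(d)

The schema corresponds to reflexivity: ∀x Rxx.
(a): fails — world 1 does not see itself.
(b): fails — world w0 does not see itself.
(c): fails — world w1 does not see itself.
(d): satisfies the condition.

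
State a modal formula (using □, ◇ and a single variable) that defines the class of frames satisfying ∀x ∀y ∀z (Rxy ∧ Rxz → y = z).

◇s → □s

A defining formula is ◇s → □s (the CD axiom).
Suppose ◇s→□s is valid. Take Rxy, Rxz and set V(s)={y}. Then ◇s at x, so □s at x, so s at z, i.e. z=y.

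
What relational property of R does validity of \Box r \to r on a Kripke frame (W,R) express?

Suppose □r→r is valid. At any x set V(r)={w : Rxw}. Then □r holds at x, so r holds at x, i.e. Rxx.

Reflexivity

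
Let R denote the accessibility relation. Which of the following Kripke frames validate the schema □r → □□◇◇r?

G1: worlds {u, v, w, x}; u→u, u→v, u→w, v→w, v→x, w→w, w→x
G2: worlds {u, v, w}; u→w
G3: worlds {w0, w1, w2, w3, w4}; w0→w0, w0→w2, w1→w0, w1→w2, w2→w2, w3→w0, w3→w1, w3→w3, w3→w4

G2

The schema corresponds to a generalized confluence (Geach) condition: ∀x ∀z (xR²z → ∃w (xRw ∧ zR²w)).
G1: fails — uR²x but no t with uRt and xR²t.
G2: satisfies the condition.
G3: fails — w3R²w2 but no w with w3Rw and w2R²w.
Valid on: G2.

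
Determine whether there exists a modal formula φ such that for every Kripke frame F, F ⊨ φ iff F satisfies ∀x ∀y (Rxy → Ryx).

Yes — defined by p → □◇p

The condition is symmetry. A defining modal formula is p → □◇p.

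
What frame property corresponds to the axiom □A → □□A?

transitivity: ∀x ∀y ∀z (Rxy ∧ Ryz → Rxz)

Suppose □A→□□A is valid. Take Rxy, Ryz and set V(A)={w : Rxw}. Then □A at x, so □□A at x, so □A at y, so A at z, i.e. Rxz.
The converse is a direct semantic check.
Frame condition: ∀x ∀y ∀z (Rxy ∧ Ryz → Rxz).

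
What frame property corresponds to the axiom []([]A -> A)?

Shift-reflexivity

Suppose □(□A→A) is valid. Take Rxy and set V(A)={w : Ryw}. Then at y, □A holds; since □(□A→A) at x, □A→A at y, so A at y, i.e. Ryy.
Conversely, any frame satisfying forall x forall y (Rxy -> Ryy) validates the schema.
Frame condition: forall x forall y (Rxy -> Ryy).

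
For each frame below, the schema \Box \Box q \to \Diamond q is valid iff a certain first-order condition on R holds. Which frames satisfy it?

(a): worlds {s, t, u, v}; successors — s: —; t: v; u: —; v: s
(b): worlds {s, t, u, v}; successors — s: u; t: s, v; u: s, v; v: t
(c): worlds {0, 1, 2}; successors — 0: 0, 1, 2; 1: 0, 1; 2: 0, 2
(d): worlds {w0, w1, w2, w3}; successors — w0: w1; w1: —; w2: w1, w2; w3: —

This is the axiom for a generalized confluence (Geach) condition; its first-order frame correspondent is \forall x \exists w (x R^2 w \wedge xRw).
(a): fails — at s but no w with sR²w and sRw.
(b): fails — at s but no w with sR²w and sRw.
(c): holds.
(d): fails — at w0 but no w with w0R²w and w0Rw.
Valid on: (c).

(c)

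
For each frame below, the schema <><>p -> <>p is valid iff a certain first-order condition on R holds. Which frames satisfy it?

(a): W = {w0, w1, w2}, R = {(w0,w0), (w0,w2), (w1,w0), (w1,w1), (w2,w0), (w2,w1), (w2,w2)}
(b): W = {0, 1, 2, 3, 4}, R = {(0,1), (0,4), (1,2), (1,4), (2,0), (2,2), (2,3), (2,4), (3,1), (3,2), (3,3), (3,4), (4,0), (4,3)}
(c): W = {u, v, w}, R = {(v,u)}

(c)

This is the axiom for transitivity; its first-order frame correspondent is forall x forall y forall z (Rxy & Ryz -> Rxz).
(a): fails — Rw1w0 and Rw0w2 but not Rw1w2.
(b): fails — R34 and R40 but not R30.
(c): holds.
Valid on: (c).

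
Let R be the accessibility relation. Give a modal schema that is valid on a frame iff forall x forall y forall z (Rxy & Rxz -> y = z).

The condition is partial functionality. The CD schema ◇q → □q defines it.
Suppose ◇q→□q is valid. Take Rxy, Rxz and set V(q)={y}. Then ◇q at x, so □q at x, so q at z, i.e. z=y.

◇q → □q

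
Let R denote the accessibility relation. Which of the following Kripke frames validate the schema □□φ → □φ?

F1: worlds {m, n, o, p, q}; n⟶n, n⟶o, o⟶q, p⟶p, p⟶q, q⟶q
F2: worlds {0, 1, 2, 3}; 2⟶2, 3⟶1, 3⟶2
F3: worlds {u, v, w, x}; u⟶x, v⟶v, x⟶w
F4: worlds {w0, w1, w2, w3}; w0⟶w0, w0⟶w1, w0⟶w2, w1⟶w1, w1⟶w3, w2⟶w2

The schema corresponds to density: ∀x ∀y (Rxy → ∃z (Rxz ∧ Rzy)).
F1: satisfies the condition.
F2: fails — R31 but no z with R3z and Rz1.
F3: fails — Rxw but no z with Rxz and Rzw.
F4: satisfies the condition.
Valid on: F1, F4.

F1, F4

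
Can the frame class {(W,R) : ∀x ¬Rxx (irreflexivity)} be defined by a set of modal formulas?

No — not modally definable

Any modally definable frame class is closed under surjective bounded morphisms.
The 4-cycle (worlds a,b,c,d with a→b→c→d→a) is irreflexive, and the map sending every world to a single reflexive point • is a surjective bounded morphism (forth: every edge maps to (•,•); back: every world has a successor). So any modal formula valid on the 4-cycle is also valid on the reflexive point, which is not irreflexive.
Hence irreflexivity is not modally definable.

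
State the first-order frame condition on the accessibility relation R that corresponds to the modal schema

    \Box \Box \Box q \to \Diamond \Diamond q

\forall x \exists w (x R^3 w \wedge x R^2 w)

This is a Sahlqvist (Geach-type) schema ◇^0□^3q → □^0◇^2q.
Minimal-valuation argument: fix x; take any y with xR^0y and any z with xR^0z. Set V(q) to the set of worlds R-reachable from y in exactly 3 steps. Then □^3q holds at y, so the antecedent holds at x; validity forces ◇^2q at z, giving a w with zR^2w and yR^3w.
First-order correspondent: \forall x \exists w (x R^3 w \wedge x R^2 w).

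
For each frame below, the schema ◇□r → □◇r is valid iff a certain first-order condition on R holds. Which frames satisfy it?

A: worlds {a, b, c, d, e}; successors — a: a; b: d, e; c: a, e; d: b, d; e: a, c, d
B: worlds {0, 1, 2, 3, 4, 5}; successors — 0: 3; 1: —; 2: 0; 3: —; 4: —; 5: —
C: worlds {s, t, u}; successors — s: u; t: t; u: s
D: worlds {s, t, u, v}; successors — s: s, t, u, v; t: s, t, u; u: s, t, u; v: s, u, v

This is the axiom for convergence; its first-order frame correspondent is ∀x ∀y ∀z (Rxy ∧ Rxz → ∃w (Ryw ∧ Rzw)).
A: fails — Rea and Red but a and d have no common successor.
B: fails — R03 and R03 but 3 and 3 have no common successor.
C: holds.
D: holds.

C, D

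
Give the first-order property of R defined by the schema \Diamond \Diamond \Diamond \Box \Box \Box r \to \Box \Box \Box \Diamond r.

This is a Sahlqvist (Geach-type) schema ◇^3□^3r → □^3◇^1r.
Minimal-valuation argument: fix x; take any y with xR^3y and any z with xR^3z. Set V(r) to the set of worlds R-reachable from y in exactly 3 steps. Then □^3r holds at y, so the antecedent holds at x; validity forces ◇^1r at z, giving a w with zR^1w and yR^3w.
First-order correspondent: \forall x \forall y \forall z ((x R^3 y \wedge x R^3 z) \to \exists w (y R^3 w \wedge zRw)).

\forall x \forall y \forall z ((x R^3 y \wedge x R^3 z) \to \exists w (y R^3 w \wedge zRw))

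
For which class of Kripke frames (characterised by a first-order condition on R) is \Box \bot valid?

emptiness of R: \forall x \forall y \neg Rxy

□⊥ is valid iff no world has any successor (otherwise □⊥ fails at any world with one).
The converse is a direct semantic check.
Frame condition: \forall x \forall y \neg Rxy.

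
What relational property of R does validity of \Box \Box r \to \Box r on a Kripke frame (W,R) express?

density

Suppose □□r→□r is valid. Take Rxy and set V(r)={w : xR²w}. Then □□r at x, so □r at x, so r at y, i.e. ∃z(Rxz∧Rzy).
Conversely, any frame satisfying \forall x \forall y (Rxy \to \exists z (Rxz \wedge Rzy)) validates the schema.
So the correspondent is density.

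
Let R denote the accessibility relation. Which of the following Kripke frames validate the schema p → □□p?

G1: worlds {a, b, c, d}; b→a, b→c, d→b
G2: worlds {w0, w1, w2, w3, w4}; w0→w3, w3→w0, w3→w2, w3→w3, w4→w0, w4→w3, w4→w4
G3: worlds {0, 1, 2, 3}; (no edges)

G3

The schema corresponds to a generalized confluence (Geach) condition: ∀x ∀z (xR²z → ∃w (x = w ∧ z = w)).
G1: fails — dR²a but d ≠ a.
G2: fails — w0R²w2 but w0 ≠ w2.
G3: ✓.
Valid on: G3.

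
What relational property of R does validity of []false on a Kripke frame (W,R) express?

□⊥ is valid iff no world has any successor (otherwise □⊥ fails at any world with one).

emptiness of R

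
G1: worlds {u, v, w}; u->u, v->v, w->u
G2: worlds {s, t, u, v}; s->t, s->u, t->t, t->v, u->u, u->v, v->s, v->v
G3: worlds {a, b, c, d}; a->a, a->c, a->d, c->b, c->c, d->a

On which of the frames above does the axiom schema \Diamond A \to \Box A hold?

The schema corresponds to partial functionality: \forall x \forall y \forall z (Rxy \wedge Rxz \to y = z).
G1: holds.
G2: fails — s sees both t and u.
G3: fails — a sees both a and c.
Valid on: G1.

G1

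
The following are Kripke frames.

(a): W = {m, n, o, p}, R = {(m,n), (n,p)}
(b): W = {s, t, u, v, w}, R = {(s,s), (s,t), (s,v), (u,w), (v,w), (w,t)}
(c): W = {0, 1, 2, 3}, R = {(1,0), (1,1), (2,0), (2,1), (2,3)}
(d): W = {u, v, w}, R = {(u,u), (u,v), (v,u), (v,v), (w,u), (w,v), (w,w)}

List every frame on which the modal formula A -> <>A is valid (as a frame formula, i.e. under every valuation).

(d)

This is the axiom for reflexivity; its first-order frame correspondent is forall x Rxx.
(a): fails — world m does not see itself.
(b): fails — world t does not see itself.
(c): fails — world 0 does not see itself.
(d): ✓.
Valid on: (d).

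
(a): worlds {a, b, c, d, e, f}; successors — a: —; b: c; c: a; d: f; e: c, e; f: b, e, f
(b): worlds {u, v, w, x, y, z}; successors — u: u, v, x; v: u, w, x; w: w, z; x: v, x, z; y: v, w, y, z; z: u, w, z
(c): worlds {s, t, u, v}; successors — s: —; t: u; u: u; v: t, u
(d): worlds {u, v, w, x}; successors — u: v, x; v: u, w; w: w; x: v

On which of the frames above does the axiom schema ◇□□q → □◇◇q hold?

Frame correspondent (Sahlqvist): ∀x ∀y ∀z ((xRy ∧ xRz) → ∃w (yR²w ∧ zR²w)) — i.e. a generalized confluence (Geach) condition.
(a): fails — bRc, bRc but no w with cR²w and cR²w.
(b): satisfies the condition.
(c): satisfies the condition.
(d): satisfies the condition.

(b), (c), (d)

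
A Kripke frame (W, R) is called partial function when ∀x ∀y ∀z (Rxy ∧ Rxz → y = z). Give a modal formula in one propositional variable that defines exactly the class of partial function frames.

◇r → □r

A defining formula is ◇r → □r (the CD axiom).
Suppose ◇r→□r is valid. Take Rxy, Rxz and set V(r)={y}. Then ◇r at x, so □r at x, so r at z, i.e. z=y.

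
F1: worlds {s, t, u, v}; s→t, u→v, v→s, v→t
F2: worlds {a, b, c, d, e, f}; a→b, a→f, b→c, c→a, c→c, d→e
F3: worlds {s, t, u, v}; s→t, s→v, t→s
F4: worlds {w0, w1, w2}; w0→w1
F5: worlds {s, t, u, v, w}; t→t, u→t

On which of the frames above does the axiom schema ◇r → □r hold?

Frame correspondent (Sahlqvist): ∀x ∀y ∀z (Rxy ∧ Rxz → y = z) — i.e. partial functionality.
F1: fails — v sees both s and t.
F2: fails — a sees both b and f.
F3: fails — s sees both t and v.
F4: condition met.
F5: condition met.
Valid on: F4, F5.

F4, F5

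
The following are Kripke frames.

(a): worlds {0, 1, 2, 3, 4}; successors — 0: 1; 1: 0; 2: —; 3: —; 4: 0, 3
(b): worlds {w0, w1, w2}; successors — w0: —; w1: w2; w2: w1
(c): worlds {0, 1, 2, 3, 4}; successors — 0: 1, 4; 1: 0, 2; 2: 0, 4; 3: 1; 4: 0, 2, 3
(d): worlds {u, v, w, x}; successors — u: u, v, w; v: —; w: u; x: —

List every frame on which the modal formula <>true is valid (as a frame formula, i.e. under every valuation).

Frame correspondent (Sahlqvist): forall x exists y Rxy — i.e. seriality.
(a): fails — world 2 has no successor.
(b): fails — world w0 has no successor.
(c): condition met.
(d): fails — world v has no successor.

(c)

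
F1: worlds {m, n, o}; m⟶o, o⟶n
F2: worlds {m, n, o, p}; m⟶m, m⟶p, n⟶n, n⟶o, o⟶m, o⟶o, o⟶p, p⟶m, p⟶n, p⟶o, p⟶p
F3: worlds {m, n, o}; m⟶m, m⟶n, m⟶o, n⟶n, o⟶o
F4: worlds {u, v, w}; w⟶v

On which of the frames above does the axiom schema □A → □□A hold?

Frame correspondent (Sahlqvist): ∀x ∀y ∀z (Rxy ∧ Ryz → Rxz) — i.e. transitivity.
F1: fails — Rmo and Ron but not Rmn.
F2: fails — Rop and Rpn but not Ron.
F3: condition met.
F4: condition met.

F3, F4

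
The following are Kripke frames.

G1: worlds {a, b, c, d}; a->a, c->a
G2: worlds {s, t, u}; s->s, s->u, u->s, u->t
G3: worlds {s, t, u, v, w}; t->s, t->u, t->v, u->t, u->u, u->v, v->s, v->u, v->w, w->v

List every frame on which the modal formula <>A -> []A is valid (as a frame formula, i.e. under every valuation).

G1

Frame correspondent (Sahlqvist): forall x forall y forall z (Rxy & Rxz -> y = z) — i.e. partial functionality.
G1: holds.
G2: fails — s sees both s and u.
G3: fails — t sees both s and u.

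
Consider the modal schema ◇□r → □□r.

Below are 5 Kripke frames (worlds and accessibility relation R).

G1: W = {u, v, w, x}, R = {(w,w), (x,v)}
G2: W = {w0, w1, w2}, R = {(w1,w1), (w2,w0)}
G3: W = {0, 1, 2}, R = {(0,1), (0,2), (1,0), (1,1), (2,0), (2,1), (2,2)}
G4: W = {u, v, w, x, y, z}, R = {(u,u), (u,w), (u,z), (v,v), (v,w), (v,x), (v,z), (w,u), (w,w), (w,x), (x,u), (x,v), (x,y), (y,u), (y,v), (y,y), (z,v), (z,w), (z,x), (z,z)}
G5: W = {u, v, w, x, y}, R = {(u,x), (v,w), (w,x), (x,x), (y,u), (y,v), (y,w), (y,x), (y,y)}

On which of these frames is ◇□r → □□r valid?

Frame correspondent (Sahlqvist): ∀x ∀y ∀z ((xRy ∧ xR²z) → ∃w (yRw ∧ z = w)) — i.e. a generalized confluence (Geach) condition.
G1: holds.
G2: holds.
G3: fails — 0R1, 0R²2 but no w with 1Rw and 2=w.
G4: fails — uRu, uR²v but no t with uRt and v=t.
G5: fails — yRu, yR²u but no t with uRt and u=t.

G1, G2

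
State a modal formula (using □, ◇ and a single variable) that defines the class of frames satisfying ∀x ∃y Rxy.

□s → ◇s

This is seriality; the standard corresponding axiom is D: □s → ◇s.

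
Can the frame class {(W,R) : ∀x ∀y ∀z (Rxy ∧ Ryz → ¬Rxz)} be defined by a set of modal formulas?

Any modally definable frame class is closed under surjective bounded morphisms.
The 3-cycle (worlds 0,1,2 with 0→1→2→0) is intransitive. Mapping every world to a single reflexive point • is a surjective bounded morphism; the reflexive point is not intransitive (R••∧R•• but R••).
So the class is not modally definable.

Not modally definable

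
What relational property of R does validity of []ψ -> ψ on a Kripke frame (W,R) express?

Suppose □ψ→ψ is valid. At any x set V(ψ)={w : Rxw}. Then □ψ holds at x, so ψ holds at x, i.e. Rxx.

reflexivity: forall x Rxx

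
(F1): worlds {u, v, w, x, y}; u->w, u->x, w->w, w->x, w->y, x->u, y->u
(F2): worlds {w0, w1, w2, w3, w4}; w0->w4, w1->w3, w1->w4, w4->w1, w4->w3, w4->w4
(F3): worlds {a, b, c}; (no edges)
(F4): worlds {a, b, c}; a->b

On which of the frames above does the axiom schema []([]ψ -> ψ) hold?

(F3)

This is the axiom for shift-reflexivity; its first-order frame correspondent is forall x forall y (Rxy -> Ryy).
(F1): fails — Rwx but not Rxx.
(F2): fails — Rw1w3 but not Rw3w3.
(F3): ✓.
(F4): fails — Rab but not Rbb.
Valid on: (F3).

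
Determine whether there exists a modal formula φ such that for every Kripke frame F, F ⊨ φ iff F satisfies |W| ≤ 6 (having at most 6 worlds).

Any modally definable frame class is closed under disjoint unions.
Any modal formula valid on each of 7 disjoint one-world frames is valid on their disjoint union (validity is preserved under disjoint unions). Each one-world frame has |W|=1≤6, but the union has |W|=7.
Hence having at most 6 worlds is not modally definable.

Not modally definable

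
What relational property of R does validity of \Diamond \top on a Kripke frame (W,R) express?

seriality: \forall x \exists y Rxy

◇⊤ holds at w iff w has a successor, so frame-validity of ◇⊤ is exactly seriality. Equivalently via □q → ◇q:
Suppose □q→◇q is valid. At any x set V(q)=W. Then □q at x, so ◇q at x, so x has a successor.
The converse is a direct semantic check.
So the correspondent is seriality.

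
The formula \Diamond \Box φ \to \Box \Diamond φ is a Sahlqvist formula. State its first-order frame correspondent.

convergence: \forall x \forall y \forall z (Rxy \wedge Rxz \to \exists w (Ryw \wedge Rzw))

Suppose ◇□φ→□◇φ is valid. Take Rxy, Rxz and set V(φ)={w : Ryw}. Then □φ at y so ◇□φ at x, so □◇φ at x, so ◇φ at z, giving w with Rzw and Ryw.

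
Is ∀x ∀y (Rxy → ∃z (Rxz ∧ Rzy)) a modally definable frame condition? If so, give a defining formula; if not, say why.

Yes, by □□q → □q

This is a Sahlqvist condition; the C4 axiom □□q → □q defines it.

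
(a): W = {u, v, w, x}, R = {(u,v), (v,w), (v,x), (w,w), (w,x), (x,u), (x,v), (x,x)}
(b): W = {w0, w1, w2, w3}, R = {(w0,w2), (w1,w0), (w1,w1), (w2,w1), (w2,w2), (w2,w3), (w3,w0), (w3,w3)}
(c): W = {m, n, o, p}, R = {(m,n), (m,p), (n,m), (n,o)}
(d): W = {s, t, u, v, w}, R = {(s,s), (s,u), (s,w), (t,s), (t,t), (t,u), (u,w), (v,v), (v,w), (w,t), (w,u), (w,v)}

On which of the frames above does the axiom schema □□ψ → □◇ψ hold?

(a), (b), (d)

This is the axiom for a generalized confluence (Geach) condition; its first-order frame correspondent is ∀x ∀z (xRz → ∃w (xR²w ∧ zRw)).
(a): satisfies the condition.
(b): satisfies the condition.
(c): fails — mRp but no w with mR²w and pRw.
(d): satisfies the condition.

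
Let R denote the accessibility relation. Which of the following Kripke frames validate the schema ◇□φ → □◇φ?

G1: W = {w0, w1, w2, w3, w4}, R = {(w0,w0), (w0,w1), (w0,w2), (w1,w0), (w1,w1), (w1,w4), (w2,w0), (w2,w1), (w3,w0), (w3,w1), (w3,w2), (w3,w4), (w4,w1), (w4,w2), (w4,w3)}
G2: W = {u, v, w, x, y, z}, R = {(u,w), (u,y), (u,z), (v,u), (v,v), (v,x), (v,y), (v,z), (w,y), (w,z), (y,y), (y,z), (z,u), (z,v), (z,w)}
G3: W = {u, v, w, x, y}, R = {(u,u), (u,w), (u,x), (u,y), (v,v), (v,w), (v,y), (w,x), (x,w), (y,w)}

This is the axiom for convergence; its first-order frame correspondent is ∀x ∀y ∀z (Rxy ∧ Rxz → ∃w (Ryw ∧ Rzw)).
G1: condition met.
G2: fails — Ruz and Ruw but z and w have no common successor.
G3: fails — Ruw and Rux but w and x have no common successor.
Valid on: G1.

G1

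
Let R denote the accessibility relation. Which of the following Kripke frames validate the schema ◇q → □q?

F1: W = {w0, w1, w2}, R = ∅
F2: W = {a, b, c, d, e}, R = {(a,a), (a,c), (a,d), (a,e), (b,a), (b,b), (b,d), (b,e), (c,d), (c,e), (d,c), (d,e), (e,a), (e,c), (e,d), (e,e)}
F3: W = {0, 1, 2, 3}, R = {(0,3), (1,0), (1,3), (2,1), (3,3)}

F1

Frame correspondent (Sahlqvist): ∀x ∀y ∀z (Rxy ∧ Rxz → y = z) — i.e. partial functionality.
F1: holds.
F2: fails — a sees both a and c.
F3: fails — 1 sees both 0 and 3.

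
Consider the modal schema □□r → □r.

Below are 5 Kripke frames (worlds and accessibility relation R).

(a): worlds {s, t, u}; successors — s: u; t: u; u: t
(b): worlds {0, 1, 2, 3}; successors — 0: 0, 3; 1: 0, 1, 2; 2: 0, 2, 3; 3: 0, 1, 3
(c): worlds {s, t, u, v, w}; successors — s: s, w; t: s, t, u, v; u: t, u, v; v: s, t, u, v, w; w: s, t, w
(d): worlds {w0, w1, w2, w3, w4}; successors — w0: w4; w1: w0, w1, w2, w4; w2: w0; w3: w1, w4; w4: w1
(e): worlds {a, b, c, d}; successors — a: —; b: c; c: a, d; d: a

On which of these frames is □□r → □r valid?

The schema corresponds to density: ∀x ∀y (Rxy → ∃z (Rxz ∧ Rzy)).
(a): fails — Rsu but no z with Rsz and Rzu.
(b): ✓.
(c): ✓.
(d): fails — Rw0w4 but no z with Rw0z and Rzw4.
(e): fails — Rbc but no z with Rbz and Rzc.
Valid on: (b), (c).

(b), (c)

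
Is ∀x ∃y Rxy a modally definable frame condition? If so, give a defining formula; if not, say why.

The condition is seriality. A defining modal formula is □r → ◇r.
Suppose □r→◇r is valid. At any x set V(r)=W. Then □r at x, so ◇r at x, so x has a successor.

Yes — defined by □r → ◇r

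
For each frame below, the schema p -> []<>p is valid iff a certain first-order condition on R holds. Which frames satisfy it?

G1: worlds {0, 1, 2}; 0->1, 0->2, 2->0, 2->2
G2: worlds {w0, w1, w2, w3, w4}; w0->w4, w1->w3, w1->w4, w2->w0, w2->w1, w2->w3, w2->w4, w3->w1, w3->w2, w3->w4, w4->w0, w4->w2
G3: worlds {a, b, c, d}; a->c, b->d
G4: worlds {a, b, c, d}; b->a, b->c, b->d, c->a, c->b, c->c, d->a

The schema corresponds to symmetry: forall x forall y (Rxy -> Ryx).
G1: fails — R01 but not R10.
G2: fails — Rw2w1 but not Rw1w2.
G3: fails — Rac but not Rca.
G4: fails — Rba but not Rab.

none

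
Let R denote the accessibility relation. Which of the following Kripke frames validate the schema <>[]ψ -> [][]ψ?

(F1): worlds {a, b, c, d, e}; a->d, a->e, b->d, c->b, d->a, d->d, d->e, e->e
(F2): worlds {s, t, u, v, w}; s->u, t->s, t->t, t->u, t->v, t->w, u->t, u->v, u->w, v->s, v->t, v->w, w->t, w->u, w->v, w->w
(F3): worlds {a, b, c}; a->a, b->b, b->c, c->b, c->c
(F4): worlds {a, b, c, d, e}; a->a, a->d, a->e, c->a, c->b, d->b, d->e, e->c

The schema corresponds to a generalized confluence (Geach) condition: forall x forall y forall z ((xRy & x R^2 z) -> exists w (yRw & z = w)).
(F1): fails — aRe, aR²a but no w with eRw and a=w.
(F2): fails — tRs, tR²s but no w* with sRw* and s=w*.
(F3): holds.
(F4): fails — aRa, aR²b but no w with aRw and b=w.
Valid on: (F3).

(F3)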